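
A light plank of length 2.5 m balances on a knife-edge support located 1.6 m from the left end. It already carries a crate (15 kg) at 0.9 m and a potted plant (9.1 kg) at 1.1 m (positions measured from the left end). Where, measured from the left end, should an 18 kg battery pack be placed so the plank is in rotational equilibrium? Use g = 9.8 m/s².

About the knife-edge support (at 1.6 m from the left end):
Crate: 15 × 9.8 = 147 N down at 0.9 m → arm 0.7 m, τ = 147 × 0.7 = 102.9 N·m counterclockwise.
Potted plant: 9.1 × 9.8 = 89.18 N down at 1.1 m → arm 0.5 m, τ = 89.18 × 0.5 = 44.59 N·m counterclockwise.
Net moment of existing loads = 147.5 N·m counterclockwise.
The battery pack weighs 18 × 9.8 = 176.4 N and must supply an equal clockwise moment, so its lever arm about the knife-edge support is 147.5 / 176.4 = 0.836 m.
That puts it at 1.6 + 0.836 = 2.44 m from the left end.

x ≈ 2.44 m from the left end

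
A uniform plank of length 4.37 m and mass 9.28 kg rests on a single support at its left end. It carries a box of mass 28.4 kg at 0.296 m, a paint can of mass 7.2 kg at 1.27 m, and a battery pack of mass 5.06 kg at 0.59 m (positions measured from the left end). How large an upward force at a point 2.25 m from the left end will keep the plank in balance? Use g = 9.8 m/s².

F ≈ 178 N

Take moments about the left end.
Beam weight: 9.28 × 9.8 = 90.94 N down at 2.185 m → arm 2.185 m, τ = 90.94 × 2.185 = 198.7 N·m clockwise.
Box: 28.4 × 9.8 = 278.3 N down at 0.296 m → arm 0.296 m, τ = 278.3 × 0.296 = 82.38 N·m clockwise.
Paint can: 7.2 × 9.8 = 70.56 N down at 1.27 m → arm 1.27 m, τ = 70.56 × 1.27 = 89.61 N·m clockwise.
Battery pack: 5.06 × 9.8 = 49.59 N down at 0.59 m → arm 0.59 m, τ = 49.59 × 0.59 = 29.26 N·m clockwise.
Net moment of the loads = 399.9 N·m clockwise.
The upward force F acts at a point 2.25 m from the left end, arm 2.25 m, giving F × 2.25 counterclockwise.
Setting net torque to zero: F × 2.25 = 399.9 → F = 399.9 / 2.25 = 178 N.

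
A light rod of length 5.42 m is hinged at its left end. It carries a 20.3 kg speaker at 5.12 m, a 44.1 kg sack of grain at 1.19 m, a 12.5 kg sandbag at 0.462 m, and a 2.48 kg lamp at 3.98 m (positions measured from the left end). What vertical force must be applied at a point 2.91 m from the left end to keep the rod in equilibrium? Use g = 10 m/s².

Sum moments about the left end (the unknown pivot reaction has zero arm there).
Speaker: 20.3 × 10 = 203 N down at 5.12 m → arm 5.12 m, τ = 203 × 5.12 = 1039 N·m clockwise.
Sack of grain: 44.1 × 10 = 441 N down at 1.19 m → arm 1.19 m, τ = 441 × 1.19 = 524.8 N·m clockwise.
Sandbag: 12.5 × 10 = 125 N down at 0.462 m → arm 0.462 m, τ = 125 × 0.462 = 57.75 N·m clockwise.
Lamp: 2.48 × 10 = 24.8 N down at 3.98 m → arm 3.98 m, τ = 24.8 × 3.98 = 98.7 N·m clockwise.
Net moment of the loads = 1720 N·m clockwise.
The upward force F acts at a point 2.91 m from the left end, arm 2.91 m, giving F × 2.91 counterclockwise.
Setting net torque to zero: F × 2.91 = 1720 → F = 1720 / 2.91 = 591 N.

F ≈ 591 N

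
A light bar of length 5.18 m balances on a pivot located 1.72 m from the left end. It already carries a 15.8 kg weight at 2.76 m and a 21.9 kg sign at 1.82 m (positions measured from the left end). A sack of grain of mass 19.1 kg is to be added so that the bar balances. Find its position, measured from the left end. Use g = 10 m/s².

x ≈ 0.745 m from the left end

Sum moments about the pivot (at 1.72 m from the left end) (the support reaction has zero arm there).
Weight: 15.8 × 10 = 158 N down at 2.76 m → arm 1.04 m, τ = 158 × 1.04 = 164.3 N·m clockwise.
Sign: 21.9 × 10 = 219 N down at 1.82 m → arm 0.1 m, τ = 219 × 0.1 = 21.9 N·m clockwise.
Net moment of existing loads = 186.2 N·m clockwise.
The sack of grain weighs 19.1 × 10 = 191 N and must supply an equal counterclockwise moment, so its lever arm about the pivot is 186.2 / 191 = 0.975 m.
That puts it at 1.72 − 0.975 = 0.745 m from the left end.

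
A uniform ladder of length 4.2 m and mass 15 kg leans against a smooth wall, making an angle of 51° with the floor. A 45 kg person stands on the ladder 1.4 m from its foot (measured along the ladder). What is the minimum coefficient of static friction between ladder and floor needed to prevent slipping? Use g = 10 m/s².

μ_min ≈ 0.304

Choose the foot of the ladder as the axis so the floor normal and friction both act there and drop out.
Ladder weight 15×10 = 150 N acts at 2.1 m along the ladder; its horizontal arm is 2.1·cos51° = 1.322 m → τ = 198.3 N·m clockwise.
Person: 45×10 = 450 N at 1.4 m → arm 0.881 m → τ = 396.4 N·m clockwise.
Wall normal N acts horizontally at the top; its moment arm is the height L sinθ = 4.2·sin51° = 3.264 m, counterclockwise.
Setting net torque to zero: N × 3.264 = 594.7 → N = 182.2 N.
ΣFx = 0 ⇒ f = N_wall = 182.2 N. ΣFy = 0 ⇒ N_floor = 600 N.
μ_min = f / N_floor = 182.2 / 600 = 0.304.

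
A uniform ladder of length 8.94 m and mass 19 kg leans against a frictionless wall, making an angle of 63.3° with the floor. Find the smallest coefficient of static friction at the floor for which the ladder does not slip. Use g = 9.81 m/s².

Sum moments about the foot of the ladder (the floor normal and friction both act there and drop out).
Ladder weight 19×9.81 = 186.4 N acts at 4.47 m along the ladder; its horizontal arm is 4.47·cos63.3° = 2.008 m → τ = 374.3 N·m clockwise.
Wall normal N acts horizontally at the top; its moment arm is the height L sinθ = 8.94·sin63.3° = 7.987 m, counterclockwise.
Στ = 0 ⇒ N × 7.987 = 374.3 ⇒ N = 46.86 N.
ΣFx = 0 ⇒ f = N_wall = 46.86 N. ΣFy = 0 ⇒ N_floor = 186.4 N.
μ_min = f / N_floor = 46.86 / 186.4 = 0.251.

μ_min ≈ 0.251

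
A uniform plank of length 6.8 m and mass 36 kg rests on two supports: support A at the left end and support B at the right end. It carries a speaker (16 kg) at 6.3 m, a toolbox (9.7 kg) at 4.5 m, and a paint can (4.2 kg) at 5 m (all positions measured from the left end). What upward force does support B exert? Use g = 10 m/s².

Take moments about support A.
Beam weight: 36 × 10 = 360 N down at 3.4 m → arm 3.4 m, τ = 360 × 3.4 = 1224 N·m clockwise.
Speaker: 16 × 10 = 160 N down at 6.3 m → arm 6.3 m, τ = 160 × 6.3 = 1008 N·m clockwise.
Toolbox: 9.7 × 10 = 97 N down at 4.5 m → arm 4.5 m, τ = 97 × 4.5 = 436.5 N·m clockwise.
Paint can: 4.2 × 10 = 42 N down at 5 m → arm 5 m, τ = 42 × 5 = 210 N·m clockwise.
Net load moment about support A = 2878 N·m clockwise.
Reaction R at support B is upward at 6.8 m, arm 6.8 m → moment R × 6.8 counterclockwise.
Στ = 0 ⇒ R × 6.8 = 2878 ⇒ R = 423 N.

R_B ≈ 423 N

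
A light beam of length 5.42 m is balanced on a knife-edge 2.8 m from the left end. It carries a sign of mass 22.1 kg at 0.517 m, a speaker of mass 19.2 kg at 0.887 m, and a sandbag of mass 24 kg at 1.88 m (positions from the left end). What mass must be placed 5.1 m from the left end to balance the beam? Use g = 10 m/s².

About the knife-edge (at 2.8 m from the left end):
Sign: 22.1 × 10 = 221 N down at 0.517 m → arm 2.283 m, τ = 221 × 2.283 = 504.5 N·m counterclockwise.
Speaker: 19.2 × 10 = 192 N down at 0.887 m → arm 1.913 m, τ = 192 × 1.913 = 367.3 N·m counterclockwise.
Sandbag: 24 × 10 = 240 N down at 1.88 m → arm 0.92 m, τ = 240 × 0.92 = 220.8 N·m counterclockwise.
Net moment of known loads = 1093 N·m counterclockwise.
An unknown mass m at 5.1 m has arm 2.3 m; its moment is m·g·2.3 clockwise.
Balancing moments: m × 10 × 2.3 = 1093, giving m = 1093 / (10 × 2.3) = 47.5 kg.

m ≈ 47.5 kg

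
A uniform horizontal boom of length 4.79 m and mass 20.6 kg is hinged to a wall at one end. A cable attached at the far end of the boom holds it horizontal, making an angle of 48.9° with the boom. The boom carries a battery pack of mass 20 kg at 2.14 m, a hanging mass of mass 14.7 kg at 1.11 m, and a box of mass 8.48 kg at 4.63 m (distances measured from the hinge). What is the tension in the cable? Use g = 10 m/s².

T ≈ 409 N

About the hinge:
Beam weight: 20.6 × 10 = 206 N down at 2.395 m → arm 2.395 m, τ = 206 × 2.395 = 493.4 N·m clockwise.
Battery pack: 20 × 10 = 200 N down at 2.14 m → arm 2.14 m, τ = 200 × 2.14 = 428 N·m clockwise.
Hanging mass: 14.7 × 10 = 147 N down at 1.11 m → arm 1.11 m, τ = 147 × 1.11 = 163.2 N·m clockwise.
Box: 8.48 × 10 = 84.8 N down at 4.63 m → arm 4.63 m, τ = 84.8 × 4.63 = 392.6 N·m clockwise.
Total clockwise load moment = 1477 N·m.
The cable tension T acts at 4.79 m; only its component perpendicular to the boom, T sinθ, produces torque. sin 48.9° = 0.7536.
Setting net torque to zero: T × 4.79 × 0.7536 = 1477 → T = 1477 / 3.61 = 409 N.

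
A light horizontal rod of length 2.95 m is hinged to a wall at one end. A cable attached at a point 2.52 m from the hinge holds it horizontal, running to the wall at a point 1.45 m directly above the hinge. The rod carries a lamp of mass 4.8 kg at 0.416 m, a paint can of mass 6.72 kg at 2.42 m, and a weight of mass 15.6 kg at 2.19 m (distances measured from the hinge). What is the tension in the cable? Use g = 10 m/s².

T ≈ 417 N

Choose the hinge as the axis so the unknown hinge reaction has zero arm there.
Lamp: 4.8 × 10 = 48 N down at 0.416 m → arm 0.416 m, τ = 48 × 0.416 = 19.97 N·m clockwise.
Paint can: 6.72 × 10 = 67.2 N down at 2.42 m → arm 2.42 m, τ = 67.2 × 2.42 = 162.6 N·m clockwise.
Weight: 15.6 × 10 = 156 N down at 2.19 m → arm 2.19 m, τ = 156 × 2.19 = 341.6 N·m clockwise.
Total clockwise load moment = 524.2 N·m.
The cable tension T acts at 2.52 m; only its component perpendicular to the rod, T sinθ, produces torque. sinθ = h/√(h²+d²) = 1.45/√(1.45²+2.52²) = 0.4987.
Setting net torque to zero: T × 2.52 × 0.4987 = 524.2 → T = 524.2 / 1.257 = 417 N.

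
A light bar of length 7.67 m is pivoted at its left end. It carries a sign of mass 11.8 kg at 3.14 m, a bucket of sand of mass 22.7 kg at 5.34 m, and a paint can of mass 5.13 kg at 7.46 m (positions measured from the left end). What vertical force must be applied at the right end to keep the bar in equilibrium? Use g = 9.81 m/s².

F ≈ 251 N

Choose the left end as the axis so the unknown pivot reaction has zero arm there.
Sign: 11.8 × 9.81 = 115.8 N down at 3.14 m → arm 3.14 m, τ = 115.8 × 3.14 = 363.6 N·m clockwise.
Bucket of sand: 22.7 × 9.81 = 222.7 N down at 5.34 m → arm 5.34 m, τ = 222.7 × 5.34 = 1189 N·m clockwise.
Paint can: 5.13 × 9.81 = 50.33 N down at 7.46 m → arm 7.46 m, τ = 50.33 × 7.46 = 375.5 N·m clockwise.
Net moment of the loads = 1928 N·m clockwise.
The upward force F acts at the right end, arm 7.67 m, giving F × 7.67 counterclockwise.
For rotational equilibrium, F × 7.67 = 1928, so F = 1928 / 7.67 = 251 N.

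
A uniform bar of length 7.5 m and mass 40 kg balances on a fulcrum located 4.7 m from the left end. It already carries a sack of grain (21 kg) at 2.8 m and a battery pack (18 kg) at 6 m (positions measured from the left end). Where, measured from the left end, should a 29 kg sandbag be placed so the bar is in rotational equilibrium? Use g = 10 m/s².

x ≈ 6.58 m from the left end

Taking torques about the fulcrum (at 4.7 m from the left end):
Beam weight: 40 × 10 = 400 N down at 3.75 m → arm 0.95 m, τ = 400 × 0.95 = 380 N·m counterclockwise.
Sack of grain: 21 × 10 = 210 N down at 2.8 m → arm 1.9 m, τ = 210 × 1.9 = 399 N·m counterclockwise.
Battery pack: 18 × 10 = 180 N down at 6 m → arm 1.3 m, τ = 180 × 1.3 = 234 N·m clockwise.
Net moment of existing loads = 545 N·m counterclockwise.
The sandbag weighs 29 × 10 = 290 N and must supply an equal clockwise moment, so its lever arm about the fulcrum is 545 / 290 = 1.88 m.
That puts it at 4.7 + 1.88 = 6.58 m from the left end.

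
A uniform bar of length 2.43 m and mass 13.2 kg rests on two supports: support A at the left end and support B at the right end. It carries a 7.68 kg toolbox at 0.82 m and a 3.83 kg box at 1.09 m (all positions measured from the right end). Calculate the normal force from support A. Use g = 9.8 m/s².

Choose support B as the axis so its reaction then has zero moment arm.
Beam weight: 13.2 × 9.8 = 129.4 N down at 1.215 m → arm 1.215 m, τ = 129.4 × 1.215 = 157.2 N·m counterclockwise.
Toolbox: 7.68 × 9.8 = 75.26 N down at 0.82 m → arm 0.82 m, τ = 75.26 × 0.82 = 61.71 N·m counterclockwise.
Box: 3.83 × 9.8 = 37.53 N down at 1.09 m → arm 1.09 m, τ = 37.53 × 1.09 = 40.91 N·m counterclockwise.
Net load moment about support B = 259.8 N·m counterclockwise.
Reaction R at support A is upward at 2.43 m, arm 2.43 m → moment R × 2.43 clockwise.
For rotational equilibrium, R × 2.43 = 259.8, so R = 107 N.

R_A ≈ 107 N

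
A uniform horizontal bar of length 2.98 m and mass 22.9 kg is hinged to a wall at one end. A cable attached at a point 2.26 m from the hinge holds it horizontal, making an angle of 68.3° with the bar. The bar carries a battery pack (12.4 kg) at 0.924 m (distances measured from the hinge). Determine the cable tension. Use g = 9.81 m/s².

T ≈ 213 N

Choose the hinge as the axis so the unknown hinge reaction has zero arm there.
Beam weight: 22.9 × 9.81 = 224.6 N down at 1.49 m → arm 1.49 m, τ = 224.6 × 1.49 = 334.7 N·m clockwise.
Battery pack: 12.4 × 9.81 = 121.6 N down at 0.924 m → arm 0.924 m, τ = 121.6 × 0.924 = 112.4 N·m clockwise.
Total clockwise load moment = 447.1 N·m.
The cable tension T acts at 2.26 m; only its component perpendicular to the bar, T sinθ, produces torque. sin 68.3° = 0.9291.
Balancing moments: T × 2.26 × 0.9291 = 447.1, giving T = 447.1 / 2.1 = 213 N.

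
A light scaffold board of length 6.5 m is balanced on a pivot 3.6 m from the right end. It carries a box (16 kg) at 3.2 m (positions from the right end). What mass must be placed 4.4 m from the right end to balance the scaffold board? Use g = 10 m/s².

m ≈ 8 kg

About the pivot (at 3.6 m from the right end):
Box: 16 × 10 = 160 N down at 3.2 m → arm 0.4 m, τ = 160 × 0.4 = 64 N·m clockwise.
Net moment of known loads = 64 N·m clockwise.
An unknown mass m at 4.4 m has arm 0.8 m; its moment is m·g·0.8 counterclockwise.
Setting net torque to zero: m × 10 × 0.8 = 64 → m = 64 / (10 × 0.8) = 8 kg.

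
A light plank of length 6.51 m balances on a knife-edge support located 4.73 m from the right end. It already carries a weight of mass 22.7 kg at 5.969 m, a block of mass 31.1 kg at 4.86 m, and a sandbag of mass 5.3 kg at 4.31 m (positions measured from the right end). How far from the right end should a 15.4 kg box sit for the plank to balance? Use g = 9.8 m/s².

x ≈ 2.79 m from the right end

Choose the knife-edge support (at 4.73 m from the right end) as the axis so the support reaction has zero arm there.
Weight: 22.7 × 9.8 = 222.5 N down at 5.969 m → arm 1.239 m, τ = 222.5 × 1.239 = 275.7 N·m counterclockwise.
Block: 31.1 × 9.8 = 304.8 N down at 4.86 m → arm 0.13 m, τ = 304.8 × 0.13 = 39.62 N·m counterclockwise.
Sandbag: 5.3 × 9.8 = 51.94 N down at 4.31 m → arm 0.42 m, τ = 51.94 × 0.42 = 21.81 N·m clockwise.
Net moment of existing loads = 293.5 N·m counterclockwise.
The box weighs 15.4 × 9.8 = 150.9 N and must supply an equal clockwise moment, so its lever arm about the knife-edge support is 293.5 / 150.9 = 1.94 m.
That puts it at 4.73 − 1.94 = 2.79 m from the right end.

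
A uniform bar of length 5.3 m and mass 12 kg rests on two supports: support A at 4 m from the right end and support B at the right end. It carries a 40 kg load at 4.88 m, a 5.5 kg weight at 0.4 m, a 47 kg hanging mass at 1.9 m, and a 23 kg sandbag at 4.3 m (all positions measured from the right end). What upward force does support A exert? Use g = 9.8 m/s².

R_A ≈ 1020 N

Take moments about support B.
Beam weight: 12 × 9.8 = 117.6 N down at 2.65 m → arm 2.65 m, τ = 117.6 × 2.65 = 311.6 N·m counterclockwise.
Load: 40 × 9.8 = 392 N down at 4.88 m → arm 4.88 m, τ = 392 × 4.88 = 1913 N·m counterclockwise.
Weight: 5.5 × 9.8 = 53.9 N down at 0.4 m → arm 0.4 m, τ = 53.9 × 0.4 = 21.56 N·m counterclockwise.
Hanging mass: 47 × 9.8 = 460.6 N down at 1.9 m → arm 1.9 m, τ = 460.6 × 1.9 = 875.1 N·m counterclockwise.
Sandbag: 23 × 9.8 = 225.4 N down at 4.3 m → arm 4.3 m, τ = 225.4 × 4.3 = 969.2 N·m counterclockwise.
Net load moment about support B = 4090 N·m counterclockwise.
Reaction R at support A is upward at 4 m, arm 4 m → moment R × 4 clockwise.
Στ = 0 ⇒ R × 4 = 4090 ⇒ R = 1020 N.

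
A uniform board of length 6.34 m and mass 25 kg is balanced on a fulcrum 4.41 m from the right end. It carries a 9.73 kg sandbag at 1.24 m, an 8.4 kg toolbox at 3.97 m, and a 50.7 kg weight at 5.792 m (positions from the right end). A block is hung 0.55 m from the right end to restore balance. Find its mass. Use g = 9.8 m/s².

m ≈ 1.17 kg

Taking torques about the fulcrum (at 4.41 m from the right end):
Beam weight: 25 × 9.8 = 245 N down at 3.17 m → arm 1.24 m, τ = 245 × 1.24 = 303.8 N·m clockwise.
Sandbag: 9.73 × 9.8 = 95.35 N down at 1.24 m → arm 3.17 m, τ = 95.35 × 3.17 = 302.3 N·m clockwise.
Toolbox: 8.4 × 9.8 = 82.32 N down at 3.97 m → arm 0.44 m, τ = 82.32 × 0.44 = 36.22 N·m clockwise.
Weight: 50.7 × 9.8 = 496.9 N down at 5.792 m → arm 1.382 m, τ = 496.9 × 1.382 = 686.7 N·m counterclockwise.
Net moment of known loads = 44.38 N·m counterclockwise.
An unknown mass m at 0.55 m has arm 3.86 m; its moment is m·g·3.86 clockwise.
Στ = 0 ⇒ m × 9.8 × 3.86 = 44.38 ⇒ m = 44.38 / (9.8 × 3.86) = 1.17 kg.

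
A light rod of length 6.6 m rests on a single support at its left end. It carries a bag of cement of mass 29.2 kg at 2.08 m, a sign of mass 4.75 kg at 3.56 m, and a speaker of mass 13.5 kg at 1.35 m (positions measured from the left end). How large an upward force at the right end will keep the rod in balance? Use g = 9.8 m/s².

Choose the left end as the axis so the unknown pivot reaction has zero arm there.
Bag of cement: 29.2 × 9.8 = 286.2 N down at 2.08 m → arm 2.08 m, τ = 286.2 × 2.08 = 595.3 N·m clockwise.
Sign: 4.75 × 9.8 = 46.55 N down at 3.56 m → arm 3.56 m, τ = 46.55 × 3.56 = 165.7 N·m clockwise.
Speaker: 13.5 × 9.8 = 132.3 N down at 1.35 m → arm 1.35 m, τ = 132.3 × 1.35 = 178.6 N·m clockwise.
Net moment of the loads = 939.6 N·m clockwise.
The upward force F acts at the right end, arm 6.6 m, giving F × 6.6 counterclockwise.
Setting net torque to zero: F × 6.6 = 939.6 → F = 939.6 / 6.6 = 142 N.

F ≈ 142 N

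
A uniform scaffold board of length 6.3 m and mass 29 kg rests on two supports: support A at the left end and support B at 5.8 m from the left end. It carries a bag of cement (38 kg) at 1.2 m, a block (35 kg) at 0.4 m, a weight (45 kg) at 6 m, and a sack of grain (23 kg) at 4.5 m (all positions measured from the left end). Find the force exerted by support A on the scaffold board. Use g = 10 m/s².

R_A ≈ 796 N

Taking torques about support B:
Beam weight: 29 × 10 = 290 N down at 3.15 m → arm 2.65 m, τ = 290 × 2.65 = 768.5 N·m counterclockwise.
Bag of cement: 38 × 10 = 380 N down at 1.2 m → arm 4.6 m, τ = 380 × 4.6 = 1748 N·m counterclockwise.
Block: 35 × 10 = 350 N down at 0.4 m → arm 5.4 m, τ = 350 × 5.4 = 1890 N·m counterclockwise.
Weight: 45 × 10 = 450 N down at 6 m → arm 0.2 m, τ = 450 × 0.2 = 90 N·m clockwise.
Sack of grain: 23 × 10 = 230 N down at 4.5 m → arm 1.3 m, τ = 230 × 1.3 = 299 N·m counterclockwise.
Net load moment about support B = 4616 N·m counterclockwise.
Reaction R at support A is upward at 0 m, arm 5.8 m → moment R × 5.8 clockwise.
For rotational equilibrium, R × 5.8 = 4616, so R = 796 N.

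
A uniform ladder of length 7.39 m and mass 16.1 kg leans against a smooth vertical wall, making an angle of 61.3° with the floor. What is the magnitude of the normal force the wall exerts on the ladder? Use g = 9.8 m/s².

N_wall ≈ 43.2 N

Sum moments about the foot of the ladder (the floor normal and friction both act there and drop out).
Ladder weight 16.1×9.8 = 157.8 N acts at 3.695 m along the ladder; its horizontal arm is 3.695·cos61.3° = 1.774 m → τ = 279.9 N·m clockwise.
Wall normal N acts horizontally at the top; its moment arm is the height L sinθ = 7.39·sin61.3° = 6.482 m, counterclockwise.
For rotational equilibrium, N × 6.482 = 279.9, so N = 43.2 N.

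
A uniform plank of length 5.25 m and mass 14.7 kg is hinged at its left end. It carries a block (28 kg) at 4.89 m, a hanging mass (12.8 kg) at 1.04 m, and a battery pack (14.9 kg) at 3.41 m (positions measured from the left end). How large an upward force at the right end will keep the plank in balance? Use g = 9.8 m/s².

F ≈ 447 N

Sum moments about the left end (the unknown pivot reaction has zero arm there).
Beam weight: 14.7 × 9.8 = 144.1 N down at 2.625 m → arm 2.625 m, τ = 144.1 × 2.625 = 378.3 N·m clockwise.
Block: 28 × 9.8 = 274.4 N down at 4.89 m → arm 4.89 m, τ = 274.4 × 4.89 = 1342 N·m clockwise.
Hanging mass: 12.8 × 9.8 = 125.4 N down at 1.04 m → arm 1.04 m, τ = 125.4 × 1.04 = 130.4 N·m clockwise.
Battery pack: 14.9 × 9.8 = 146 N down at 3.41 m → arm 3.41 m, τ = 146 × 3.41 = 497.9 N·m clockwise.
Net moment of the loads = 2349 N·m clockwise.
The upward force F acts at the right end, arm 5.25 m, giving F × 5.25 counterclockwise.
Balancing moments: F × 5.25 = 2349, giving F = 2349 / 5.25 = 447 N.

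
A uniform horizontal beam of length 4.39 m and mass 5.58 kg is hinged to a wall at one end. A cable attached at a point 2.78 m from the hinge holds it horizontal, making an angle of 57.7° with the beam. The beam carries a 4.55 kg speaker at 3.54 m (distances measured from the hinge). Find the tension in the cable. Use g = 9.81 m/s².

About the hinge:
Beam weight: 5.58 × 9.81 = 54.74 N down at 2.195 m → arm 2.195 m, τ = 54.74 × 2.195 = 120.2 N·m clockwise.
Speaker: 4.55 × 9.81 = 44.64 N down at 3.54 m → arm 3.54 m, τ = 44.64 × 3.54 = 158 N·m clockwise.
Total clockwise load moment = 278.2 N·m.
The cable tension T acts at 2.78 m; only its component perpendicular to the beam, T sinθ, produces torque. sin 57.7° = 0.8453.
Στ = 0 ⇒ T × 2.78 × 0.8453 = 278.2 ⇒ T = 278.2 / 2.35 = 118 N.

T ≈ 118 N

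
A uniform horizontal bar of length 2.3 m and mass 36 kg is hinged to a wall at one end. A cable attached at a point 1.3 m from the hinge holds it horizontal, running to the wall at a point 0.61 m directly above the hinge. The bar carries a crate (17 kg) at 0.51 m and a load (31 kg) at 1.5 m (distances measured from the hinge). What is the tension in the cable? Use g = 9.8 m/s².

Take moments about the hinge.
Beam weight: 36 × 9.8 = 352.8 N down at 1.15 m → arm 1.15 m, τ = 352.8 × 1.15 = 405.7 N·m clockwise.
Crate: 17 × 9.8 = 166.6 N down at 0.51 m → arm 0.51 m, τ = 166.6 × 0.51 = 84.97 N·m clockwise.
Load: 31 × 9.8 = 303.8 N down at 1.5 m → arm 1.5 m, τ = 303.8 × 1.5 = 455.7 N·m clockwise.
Total clockwise load moment = 946.4 N·m.
The cable tension T acts at 1.3 m; only its component perpendicular to the bar, T sinθ, produces torque. sinθ = h/√(h²+d²) = 0.61/√(0.61²+1.3²) = 0.4248.
Balancing moments: T × 1.3 × 0.4248 = 946.4, giving T = 946.4 / 0.5522 = 1710 N.

T ≈ 1710 N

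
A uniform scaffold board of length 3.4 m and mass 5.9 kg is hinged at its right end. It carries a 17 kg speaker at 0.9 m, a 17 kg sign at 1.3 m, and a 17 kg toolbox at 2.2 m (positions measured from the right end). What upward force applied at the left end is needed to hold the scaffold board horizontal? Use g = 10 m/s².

F ≈ 250 N

Taking torques about the right end:
Beam weight: 5.9 × 10 = 59 N down at 1.7 m → arm 1.7 m, τ = 59 × 1.7 = 100.3 N·m counterclockwise.
Speaker: 17 × 10 = 170 N down at 0.9 m → arm 0.9 m, τ = 170 × 0.9 = 153 N·m counterclockwise.
Sign: 17 × 10 = 170 N down at 1.3 m → arm 1.3 m, τ = 170 × 1.3 = 221 N·m counterclockwise.
Toolbox: 17 × 10 = 170 N down at 2.2 m → arm 2.2 m, τ = 170 × 2.2 = 374 N·m counterclockwise.
Net moment of the loads = 848.3 N·m counterclockwise.
The upward force F acts at the left end, arm 3.4 m, giving F × 3.4 clockwise.
Balancing moments: F × 3.4 = 848.3, giving F = 848.3 / 3.4 = 250 N.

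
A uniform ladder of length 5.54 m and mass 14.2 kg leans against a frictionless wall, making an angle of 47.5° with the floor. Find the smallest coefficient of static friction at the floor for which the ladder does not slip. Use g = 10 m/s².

μ_min ≈ 0.458

Take moments about the foot of the ladder.
Ladder weight 14.2×10 = 142 N acts at 2.77 m along the ladder; its horizontal arm is 2.77·cos47.5° = 1.871 m → τ = 265.7 N·m clockwise.
Wall normal N acts horizontally at the top; its moment arm is the height L sinθ = 5.54·sin47.5° = 4.085 m, counterclockwise.
Στ = 0 ⇒ N × 4.085 = 265.7 ⇒ N = 65.04 N.
ΣFx = 0 ⇒ f = N_wall = 65.04 N. ΣFy = 0 ⇒ N_floor = 142 N.
μ_min = f / N_floor = 65.04 / 142 = 0.458.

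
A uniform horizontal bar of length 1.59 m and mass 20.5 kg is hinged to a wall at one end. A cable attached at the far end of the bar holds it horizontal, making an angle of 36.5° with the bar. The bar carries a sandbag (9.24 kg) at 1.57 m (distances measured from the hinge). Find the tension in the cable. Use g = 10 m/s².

T ≈ 326 N

Sum moments about the hinge (the unknown hinge reaction has zero arm there).
Beam weight: 20.5 × 10 = 205 N down at 0.795 m → arm 0.795 m, τ = 205 × 0.795 = 163 N·m clockwise.
Sandbag: 9.24 × 10 = 92.4 N down at 1.57 m → arm 1.57 m, τ = 92.4 × 1.57 = 145.1 N·m clockwise.
Total clockwise load moment = 308.1 N·m.
The cable tension T acts at 1.59 m; only its component perpendicular to the bar, T sinθ, produces torque. sin 36.5° = 0.5948.
Balancing moments: T × 1.59 × 0.5948 = 308.1, giving T = 308.1 / 0.9457 = 326 N.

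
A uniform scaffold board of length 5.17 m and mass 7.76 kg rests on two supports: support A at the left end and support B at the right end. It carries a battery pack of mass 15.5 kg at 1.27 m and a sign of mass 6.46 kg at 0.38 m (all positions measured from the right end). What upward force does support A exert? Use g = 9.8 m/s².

R_A ≈ 80 N

Take moments about support B.
Beam weight: 7.76 × 9.8 = 76.05 N down at 2.585 m → arm 2.585 m, τ = 76.05 × 2.585 = 196.6 N·m counterclockwise.
Battery pack: 15.5 × 9.8 = 151.9 N down at 1.27 m → arm 1.27 m, τ = 151.9 × 1.27 = 192.9 N·m counterclockwise.
Sign: 6.46 × 9.8 = 63.31 N down at 0.38 m → arm 0.38 m, τ = 63.31 × 0.38 = 24.06 N·m counterclockwise.
Net load moment about support B = 413.6 N·m counterclockwise.
Reaction R at support A is upward at 5.17 m, arm 5.17 m → moment R × 5.17 clockwise.
Στ = 0 ⇒ R × 5.17 = 413.6 ⇒ R = 80 N.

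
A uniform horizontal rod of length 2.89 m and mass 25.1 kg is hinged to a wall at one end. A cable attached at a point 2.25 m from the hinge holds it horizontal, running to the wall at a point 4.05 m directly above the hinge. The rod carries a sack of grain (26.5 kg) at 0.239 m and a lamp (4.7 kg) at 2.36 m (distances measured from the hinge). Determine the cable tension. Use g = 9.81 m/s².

T ≈ 268 N

Choose the hinge as the axis so the unknown hinge reaction has zero arm there.
Beam weight: 25.1 × 9.81 = 246.2 N down at 1.445 m → arm 1.445 m, τ = 246.2 × 1.445 = 355.8 N·m clockwise.
Sack of grain: 26.5 × 9.81 = 260 N down at 0.239 m → arm 0.239 m, τ = 260 × 0.239 = 62.14 N·m clockwise.
Lamp: 4.7 × 9.81 = 46.11 N down at 2.36 m → arm 2.36 m, τ = 46.11 × 2.36 = 108.8 N·m clockwise.
Total clockwise load moment = 526.7 N·m.
The cable tension T acts at 2.25 m; only its component perpendicular to the rod, T sinθ, produces torque. sinθ = h/√(h²+d²) = 4.05/√(4.05²+2.25²) = 0.8742.
Setting net torque to zero: T × 2.25 × 0.8742 = 526.7 → T = 526.7 / 1.967 = 268 N.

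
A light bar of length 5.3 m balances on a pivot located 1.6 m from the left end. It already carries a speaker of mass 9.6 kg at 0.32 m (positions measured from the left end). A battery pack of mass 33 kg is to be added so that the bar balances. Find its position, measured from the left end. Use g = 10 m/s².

Taking torques about the pivot (at 1.6 m from the left end):
Speaker: 9.6 × 10 = 96 N down at 0.32 m → arm 1.28 m, τ = 96 × 1.28 = 122.9 N·m counterclockwise.
Net moment of existing loads = 122.9 N·m counterclockwise.
The battery pack weighs 33 × 10 = 330 N and must supply an equal clockwise moment, so its lever arm about the pivot is 122.9 / 330 = 0.372 m.
That puts it at 1.6 + 0.372 = 1.97 m from the left end.

x ≈ 1.97 m from the left end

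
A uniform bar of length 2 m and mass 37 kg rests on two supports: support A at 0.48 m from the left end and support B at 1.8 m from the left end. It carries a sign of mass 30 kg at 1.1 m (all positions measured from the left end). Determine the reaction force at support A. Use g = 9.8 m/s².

R_A ≈ 376 N

Take moments about support B.
Beam weight: 37 × 9.8 = 362.6 N down at 1 m → arm 0.8 m, τ = 362.6 × 0.8 = 290.1 N·m counterclockwise.
Sign: 30 × 9.8 = 294 N down at 1.1 m → arm 0.7 m, τ = 294 × 0.7 = 205.8 N·m counterclockwise.
Net load moment about support B = 495.9 N·m counterclockwise.
Reaction R at support A is upward at 0.48 m, arm 1.32 m → moment R × 1.32 clockwise.
Setting net torque to zero: R × 1.32 = 495.9 → R = 376 N.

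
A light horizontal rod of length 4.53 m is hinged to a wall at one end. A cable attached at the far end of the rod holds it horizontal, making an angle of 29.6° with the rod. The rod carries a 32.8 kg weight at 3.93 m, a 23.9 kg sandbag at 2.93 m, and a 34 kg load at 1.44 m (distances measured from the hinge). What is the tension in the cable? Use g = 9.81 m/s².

Taking torques about the hinge:
Weight: 32.8 × 9.81 = 321.8 N down at 3.93 m → arm 3.93 m, τ = 321.8 × 3.93 = 1265 N·m clockwise.
Sandbag: 23.9 × 9.81 = 234.5 N down at 2.93 m → arm 2.93 m, τ = 234.5 × 2.93 = 687.1 N·m clockwise.
Load: 34 × 9.81 = 333.5 N down at 1.44 m → arm 1.44 m, τ = 333.5 × 1.44 = 480.2 N·m clockwise.
Total clockwise load moment = 2432 N·m.
The cable tension T acts at 4.53 m; only its component perpendicular to the rod, T sinθ, produces torque. sin 29.6° = 0.4939.
Balancing moments: T × 4.53 × 0.4939 = 2432, giving T = 2432 / 2.237 = 1090 N.

T ≈ 1090 N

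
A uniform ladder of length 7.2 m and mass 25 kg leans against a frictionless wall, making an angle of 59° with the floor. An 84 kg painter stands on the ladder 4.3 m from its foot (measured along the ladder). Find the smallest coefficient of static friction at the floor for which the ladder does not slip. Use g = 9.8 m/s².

Choose the foot of the ladder as the axis so the floor normal and friction both act there and drop out.
Ladder weight 25×9.8 = 245 N acts at 3.6 m along the ladder; its horizontal arm is 3.6·cos59° = 1.854 m → τ = 454.2 N·m clockwise.
Painter: 84×9.8 = 823.2 N at 4.3 m → arm 2.215 m → τ = 1823 N·m clockwise.
Wall normal N acts horizontally at the top; its moment arm is the height L sinθ = 7.2·sin59° = 6.172 m, counterclockwise.
Στ = 0 ⇒ N × 6.172 = 2277 ⇒ N = 368.9 N.
ΣFx = 0 ⇒ f = N_wall = 368.9 N. ΣFy = 0 ⇒ N_floor = 1068 N.
μ_min = f / N_floor = 368.9 / 1068 = 0.345.

μ_min ≈ 0.345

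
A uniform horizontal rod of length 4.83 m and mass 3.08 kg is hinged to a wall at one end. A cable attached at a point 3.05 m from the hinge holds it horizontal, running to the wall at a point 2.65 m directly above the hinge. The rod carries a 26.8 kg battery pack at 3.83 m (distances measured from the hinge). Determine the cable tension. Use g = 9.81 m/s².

T ≈ 540 N

Sum moments about the hinge (the unknown hinge reaction has zero arm there).
Beam weight: 3.08 × 9.81 = 30.21 N down at 2.415 m → arm 2.415 m, τ = 30.21 × 2.415 = 72.96 N·m clockwise.
Battery pack: 26.8 × 9.81 = 262.9 N down at 3.83 m → arm 3.83 m, τ = 262.9 × 3.83 = 1007 N·m clockwise.
Total clockwise load moment = 1080 N·m.
The cable tension T acts at 3.05 m; only its component perpendicular to the rod, T sinθ, produces torque. sinθ = h/√(h²+d²) = 2.65/√(2.65²+3.05²) = 0.6559.
For rotational equilibrium, T × 3.05 × 0.6559 = 1080, so T = 1080 / 2 = 540 N.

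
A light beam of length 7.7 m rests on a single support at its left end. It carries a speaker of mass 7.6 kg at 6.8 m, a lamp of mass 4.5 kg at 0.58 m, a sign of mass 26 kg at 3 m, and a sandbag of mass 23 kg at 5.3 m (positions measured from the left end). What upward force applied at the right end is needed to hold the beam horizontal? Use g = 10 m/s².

Choose the left end as the axis so the unknown pivot reaction has zero arm there.
Speaker: 7.6 × 10 = 76 N down at 6.8 m → arm 6.8 m, τ = 76 × 6.8 = 516.8 N·m clockwise.
Lamp: 4.5 × 10 = 45 N down at 0.58 m → arm 0.58 m, τ = 45 × 0.58 = 26.1 N·m clockwise.
Sign: 26 × 10 = 260 N down at 3 m → arm 3 m, τ = 260 × 3 = 780 N·m clockwise.
Sandbag: 23 × 10 = 230 N down at 5.3 m → arm 5.3 m, τ = 230 × 5.3 = 1219 N·m clockwise.
Net moment of the loads = 2542 N·m clockwise.
The upward force F acts at the right end, arm 7.7 m, giving F × 7.7 counterclockwise.
For rotational equilibrium, F × 7.7 = 2542, so F = 2542 / 7.7 = 330 N.

F ≈ 330 N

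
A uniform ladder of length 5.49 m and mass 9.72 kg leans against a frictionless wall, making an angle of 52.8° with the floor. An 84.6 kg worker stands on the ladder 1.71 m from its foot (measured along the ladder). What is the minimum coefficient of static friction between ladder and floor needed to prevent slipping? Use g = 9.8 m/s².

μ_min ≈ 0.251

About the foot of the ladder:
Ladder weight 9.72×9.8 = 95.26 N acts at 2.745 m along the ladder; its horizontal arm is 2.745·cos52.8° = 1.66 m → τ = 158.1 N·m clockwise.
Worker: 84.6×9.8 = 829.1 N at 1.71 m → arm 1.034 m → τ = 857.3 N·m clockwise.
Wall normal N acts horizontally at the top; its moment arm is the height L sinθ = 5.49·sin52.8° = 4.373 m, counterclockwise.
Balancing moments: N × 4.373 = 1015, giving N = 232.1 N.
ΣFx = 0 ⇒ f = N_wall = 232.1 N. ΣFy = 0 ⇒ N_floor = 924.4 N.
μ_min = f / N_floor = 232.1 / 924.4 = 0.251.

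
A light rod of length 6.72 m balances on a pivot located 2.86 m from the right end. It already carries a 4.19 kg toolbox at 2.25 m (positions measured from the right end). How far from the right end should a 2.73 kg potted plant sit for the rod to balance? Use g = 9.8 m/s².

About the pivot (at 2.86 m from the right end):
Toolbox: 4.19 × 9.8 = 41.06 N down at 2.25 m → arm 0.61 m, τ = 41.06 × 0.61 = 25.05 N·m clockwise.
Net moment of existing loads = 25.05 N·m clockwise.
The potted plant weighs 2.73 × 9.8 = 26.75 N and must supply an equal counterclockwise moment, so its lever arm about the pivot is 25.05 / 26.75 = 0.936 m.
That puts it at 2.86 + 0.936 = 3.8 m from the right end.

x ≈ 3.8 m from the right end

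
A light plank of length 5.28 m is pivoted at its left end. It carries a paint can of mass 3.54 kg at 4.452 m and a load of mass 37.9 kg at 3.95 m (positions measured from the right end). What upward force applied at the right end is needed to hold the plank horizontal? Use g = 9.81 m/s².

Sum moments about the left end (the unknown pivot reaction has zero arm there).
Paint can: 3.54 × 9.81 = 34.73 N down at 4.452 m → arm 0.828 m, τ = 34.73 × 0.828 = 28.76 N·m clockwise.
Load: 37.9 × 9.81 = 371.8 N down at 3.95 m → arm 1.33 m, τ = 371.8 × 1.33 = 494.5 N·m clockwise.
Net moment of the loads = 523.3 N·m clockwise.
The upward force F acts at the right end, arm 5.28 m, giving F × 5.28 counterclockwise.
Balancing moments: F × 5.28 = 523.3, giving F = 523.3 / 5.28 = 99.1 N.

F ≈ 99.1 N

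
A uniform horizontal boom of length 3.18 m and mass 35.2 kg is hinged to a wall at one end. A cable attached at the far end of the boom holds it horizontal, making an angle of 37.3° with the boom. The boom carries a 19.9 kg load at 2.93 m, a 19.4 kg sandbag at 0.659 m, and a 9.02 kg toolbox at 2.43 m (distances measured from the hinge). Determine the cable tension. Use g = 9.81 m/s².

Take moments about the hinge.
Beam weight: 35.2 × 9.81 = 345.3 N down at 1.59 m → arm 1.59 m, τ = 345.3 × 1.59 = 549 N·m clockwise.
Load: 19.9 × 9.81 = 195.2 N down at 2.93 m → arm 2.93 m, τ = 195.2 × 2.93 = 571.9 N·m clockwise.
Sandbag: 19.4 × 9.81 = 190.3 N down at 0.659 m → arm 0.659 m, τ = 190.3 × 0.659 = 125.4 N·m clockwise.
Toolbox: 9.02 × 9.81 = 88.49 N down at 2.43 m → arm 2.43 m, τ = 88.49 × 2.43 = 215 N·m clockwise.
Total clockwise load moment = 1461 N·m.
The cable tension T acts at 3.18 m; only its component perpendicular to the boom, T sinθ, produces torque. sin 37.3° = 0.606.
Setting net torque to zero: T × 3.18 × 0.606 = 1461 → T = 1461 / 1.927 = 758 N.

T ≈ 758 N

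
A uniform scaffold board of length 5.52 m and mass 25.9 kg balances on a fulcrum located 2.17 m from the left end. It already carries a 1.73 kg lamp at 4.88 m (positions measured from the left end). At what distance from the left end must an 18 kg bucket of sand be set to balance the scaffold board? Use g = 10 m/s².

x ≈ 1.06 m from the left end

Choose the fulcrum (at 2.17 m from the left end) as the axis so the support reaction has zero arm there.
Beam weight: 25.9 × 10 = 259 N down at 2.76 m → arm 0.59 m, τ = 259 × 0.59 = 152.8 N·m clockwise.
Lamp: 1.73 × 10 = 17.3 N down at 4.88 m → arm 2.71 m, τ = 17.3 × 2.71 = 46.88 N·m clockwise.
Net moment of existing loads = 199.7 N·m clockwise.
The bucket of sand weighs 18 × 10 = 180 N and must supply an equal counterclockwise moment, so its lever arm about the fulcrum is 199.7 / 180 = 1.11 m.
That puts it at 2.17 − 1.11 = 1.06 m from the left end.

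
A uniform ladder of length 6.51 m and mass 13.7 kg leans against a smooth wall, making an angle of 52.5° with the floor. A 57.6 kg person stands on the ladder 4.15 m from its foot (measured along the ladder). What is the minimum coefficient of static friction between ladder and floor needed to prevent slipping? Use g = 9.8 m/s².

μ_min ≈ 0.469

About the foot of the ladder:
Ladder weight 13.7×9.8 = 134.3 N acts at 3.255 m along the ladder; its horizontal arm is 3.255·cos52.5° = 1.982 m → τ = 266.2 N·m clockwise.
Person: 57.6×9.8 = 564.5 N at 4.15 m → arm 2.526 m → τ = 1426 N·m clockwise.
Wall normal N acts horizontally at the top; its moment arm is the height L sinθ = 6.51·sin52.5° = 5.165 m, counterclockwise.
For rotational equilibrium, N × 5.165 = 1692, so N = 327.6 N.
ΣFx = 0 ⇒ f = N_wall = 327.6 N. ΣFy = 0 ⇒ N_floor = 698.8 N.
μ_min = f / N_floor = 327.6 / 698.8 = 0.469.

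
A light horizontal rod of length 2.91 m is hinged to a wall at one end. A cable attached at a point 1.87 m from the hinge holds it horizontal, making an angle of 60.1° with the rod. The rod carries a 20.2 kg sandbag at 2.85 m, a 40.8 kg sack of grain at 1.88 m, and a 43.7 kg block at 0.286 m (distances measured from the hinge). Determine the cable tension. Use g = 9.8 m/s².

T ≈ 887 N

Sum moments about the hinge (the unknown hinge reaction has zero arm there).
Sandbag: 20.2 × 9.8 = 198 N down at 2.85 m → arm 2.85 m, τ = 198 × 2.85 = 564.3 N·m clockwise.
Sack of grain: 40.8 × 9.8 = 399.8 N down at 1.88 m → arm 1.88 m, τ = 399.8 × 1.88 = 751.6 N·m clockwise.
Block: 43.7 × 9.8 = 428.3 N down at 0.286 m → arm 0.286 m, τ = 428.3 × 0.286 = 122.5 N·m clockwise.
Total clockwise load moment = 1438 N·m.
The cable tension T acts at 1.87 m; only its component perpendicular to the rod, T sinθ, produces torque. sin 60.1° = 0.8669.
For rotational equilibrium, T × 1.87 × 0.8669 = 1438, so T = 1438 / 1.621 = 887 N.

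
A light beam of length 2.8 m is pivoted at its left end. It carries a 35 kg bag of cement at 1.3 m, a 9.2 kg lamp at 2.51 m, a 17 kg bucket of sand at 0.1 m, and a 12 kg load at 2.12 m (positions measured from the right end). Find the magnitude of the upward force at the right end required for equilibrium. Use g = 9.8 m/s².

F ≈ 382 N

Sum moments about the left end (the unknown pivot reaction has zero arm there).
Bag of cement: 35 × 9.8 = 343 N down at 1.3 m → arm 1.5 m, τ = 343 × 1.5 = 514.5 N·m clockwise.
Lamp: 9.2 × 9.8 = 90.16 N down at 2.51 m → arm 0.29 m, τ = 90.16 × 0.29 = 26.15 N·m clockwise.
Bucket of sand: 17 × 9.8 = 166.6 N down at 0.1 m → arm 2.7 m, τ = 166.6 × 2.7 = 449.8 N·m clockwise.
Load: 12 × 9.8 = 117.6 N down at 2.12 m → arm 0.68 m, τ = 117.6 × 0.68 = 79.97 N·m clockwise.
Net moment of the loads = 1070 N·m clockwise.
The upward force F acts at the right end, arm 2.8 m, giving F × 2.8 counterclockwise.
For rotational equilibrium, F × 2.8 = 1070, so F = 1070 / 2.8 = 382 N.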